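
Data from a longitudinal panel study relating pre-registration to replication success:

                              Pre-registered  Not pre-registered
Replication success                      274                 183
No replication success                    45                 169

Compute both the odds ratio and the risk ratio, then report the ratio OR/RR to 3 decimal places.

3.403

Reading the table with exposure as columns: a = 274 (Pre-registered, case), b = 45 (Pre-registered, non-case), c = 183 (Not pre-registered, case), d = 169.
OR = (274·169)/(45·183) = 46306/8235 = 5.62307
Risk in exposed = 274/319 = 0.85893; risk in unexposed = 183/352 = 0.51989; RR = 1.65216
OR/RR = 5.62307 / 1.65216 = 3.40347
The outcome is not rare, so the OR lies further from 1 than the RR.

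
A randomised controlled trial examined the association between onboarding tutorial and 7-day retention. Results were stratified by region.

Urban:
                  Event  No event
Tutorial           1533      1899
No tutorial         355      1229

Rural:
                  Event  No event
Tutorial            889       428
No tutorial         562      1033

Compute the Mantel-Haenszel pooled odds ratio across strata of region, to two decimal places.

3.18

OR_MH = Σ(aᵢdᵢ/nᵢ) / Σ(bᵢcᵢ/nᵢ), where nᵢ is the stratum total.
Stratum 1 (Urban): n = 5016; a·d/n = 1533·1229/5016 = 375.6094; b·c/n = 1899·355/5016 = 134.3989
Stratum 2 (Rural): n = 2912; a·d/n = 889·1033/2912 = 315.3630; b·c/n = 428·562/2912 = 82.6016
OR_MH = (375.6094 + 315.3630) / (134.3989 + 82.6016) = 690.9724 / 217.0006 = 3.18420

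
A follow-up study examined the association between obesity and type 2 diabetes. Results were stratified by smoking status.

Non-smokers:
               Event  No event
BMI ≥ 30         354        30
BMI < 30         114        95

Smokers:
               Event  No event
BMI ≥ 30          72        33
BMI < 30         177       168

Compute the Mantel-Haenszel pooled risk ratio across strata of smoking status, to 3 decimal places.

1.563

RR_MH = Σ(aᵢ·n₀ᵢ/nᵢ) / Σ(cᵢ·n₁ᵢ/nᵢ), with n₁ᵢ = aᵢ+bᵢ (exposed), n₀ᵢ = cᵢ+dᵢ (unexposed), nᵢ = n₁ᵢ+n₀ᵢ.
Stratum 1 (Non-smokers): n₁ = 384, n₀ = 209, n = 593; a·n₀/n = 354·209/593 = 124.7656; c·n₁/n = 114·384/593 = 73.8212
Stratum 2 (Smokers): n₁ = 105, n₀ = 345, n = 450; a·n₀/n = 72·345/450 = 55.2000; c·n₁/n = 177·105/450 = 41.3000
RR_MH = (124.7656 + 55.2000) / (73.8212 + 41.3000) = 179.9656 / 115.1212 = 1.56327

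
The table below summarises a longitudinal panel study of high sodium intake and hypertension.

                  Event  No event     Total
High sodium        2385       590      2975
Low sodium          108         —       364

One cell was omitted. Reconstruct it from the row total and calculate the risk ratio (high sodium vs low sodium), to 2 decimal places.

2.70

The missing cell is in the unexposed row: 364 − 108 = 256.
So a = 2385, b = 590, c = 108, d = 256.
RR = [a/(a+b)] / [c/(c+d)] = (2385/2975) / (108/364) = 0.80168/0.29670 = 2.70196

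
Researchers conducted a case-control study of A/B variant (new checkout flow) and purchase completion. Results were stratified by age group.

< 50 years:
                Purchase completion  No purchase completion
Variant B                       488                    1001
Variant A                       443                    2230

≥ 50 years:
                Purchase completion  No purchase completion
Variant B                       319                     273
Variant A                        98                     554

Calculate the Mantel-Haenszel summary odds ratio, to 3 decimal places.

OR_MH = Σ(aᵢdᵢ/nᵢ) / Σ(bᵢcᵢ/nᵢ), where nᵢ is the stratum total.
Stratum 1 (< 50 years): n = 4162; a·d/n = 488·2230/4162 = 261.4704; b·c/n = 1001·443/4162 = 106.5457
Stratum 2 (≥ 50 years): n = 1244; a·d/n = 319·554/1244 = 142.0627; b·c/n = 273·98/1244 = 21.5064
OR_MH = (261.4704 + 142.0627) / (106.5457 + 21.5064) = 403.5331 / 128.0521 = 3.15132

3.151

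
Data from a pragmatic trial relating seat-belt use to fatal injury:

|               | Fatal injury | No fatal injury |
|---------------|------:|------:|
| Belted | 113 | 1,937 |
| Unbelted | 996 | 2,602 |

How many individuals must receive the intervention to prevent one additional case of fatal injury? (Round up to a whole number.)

Risk in treated group = 113/2050 = 0.05512; risk in control = 996/3598 = 0.27682.
Absolute risk reduction = 0.27682 − 0.05512 = 0.22170
NNT = 1 / ARR = 1 / 0.22170 = 4.511 → round up → 5

5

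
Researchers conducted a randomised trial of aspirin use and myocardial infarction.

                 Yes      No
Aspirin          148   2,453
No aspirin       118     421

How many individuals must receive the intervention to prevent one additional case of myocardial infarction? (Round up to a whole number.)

7

Risk in treated group = 148/2601 = 0.05690; risk in control = 118/539 = 0.21892.
Absolute risk reduction = 0.21892 − 0.05690 = 0.16202
NNT = 1 / ARR = 1 / 0.16202 = 6.172 → round up → 7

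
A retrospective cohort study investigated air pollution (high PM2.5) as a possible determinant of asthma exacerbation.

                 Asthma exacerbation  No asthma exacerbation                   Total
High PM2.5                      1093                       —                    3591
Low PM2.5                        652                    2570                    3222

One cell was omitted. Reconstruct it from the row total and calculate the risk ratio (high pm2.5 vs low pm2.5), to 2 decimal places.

1.50

The missing cell is in the exposed row: 3591 − 1093 = 2498.
So a = 1093, b = 2498, c = 652, d = 2570.
RR = [a/(a+b)] / [c/(c+d)] = (1093/3591) / (652/3222) = 0.30437/0.20236 = 1.50412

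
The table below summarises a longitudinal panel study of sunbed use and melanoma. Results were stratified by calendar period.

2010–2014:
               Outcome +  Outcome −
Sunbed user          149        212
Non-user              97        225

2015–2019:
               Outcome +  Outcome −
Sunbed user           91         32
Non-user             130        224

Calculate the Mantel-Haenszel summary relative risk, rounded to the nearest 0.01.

1.62

RR_MH = Σ(aᵢ·n₀ᵢ/nᵢ) / Σ(cᵢ·n₁ᵢ/nᵢ), with n₁ᵢ = aᵢ+bᵢ (exposed), n₀ᵢ = cᵢ+dᵢ (unexposed), nᵢ = n₁ᵢ+n₀ᵢ.
Stratum 1 (2010–2014): n₁ = 361, n₀ = 322, n = 683; a·n₀/n = 149·322/683 = 70.2460; c·n₁/n = 97·361/683 = 51.2694
Stratum 2 (2015–2019): n₁ = 123, n₀ = 354, n = 477; a·n₀/n = 91·354/477 = 67.5346; c·n₁/n = 130·123/477 = 33.5220
RR_MH = (70.2460 + 67.5346) / (51.2694 + 33.5220) = 137.7806 / 84.7914 = 1.62494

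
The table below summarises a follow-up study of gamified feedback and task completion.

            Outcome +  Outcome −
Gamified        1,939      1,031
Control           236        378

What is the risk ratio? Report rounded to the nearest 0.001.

1.699

Cells: a = 1939, b = 1031, c = 236, d = 378.
Risk in exposed = 1939/2970 = 0.65286; risk in unexposed = 236/614 = 0.38436.
RR = 0.65286 / 0.38436 = 1.69855
The risk among the exposed is 1.70 times that among the unexposed.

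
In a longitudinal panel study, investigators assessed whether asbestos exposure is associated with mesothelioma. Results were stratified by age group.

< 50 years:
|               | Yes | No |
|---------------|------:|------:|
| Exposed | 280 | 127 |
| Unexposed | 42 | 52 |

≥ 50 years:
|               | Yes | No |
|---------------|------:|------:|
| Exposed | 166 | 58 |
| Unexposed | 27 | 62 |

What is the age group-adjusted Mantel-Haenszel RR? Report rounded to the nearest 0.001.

RR_MH = Σ(aᵢ·n₀ᵢ/nᵢ) / Σ(cᵢ·n₁ᵢ/nᵢ), with n₁ᵢ = aᵢ+bᵢ (exposed), n₀ᵢ = cᵢ+dᵢ (unexposed), nᵢ = n₁ᵢ+n₀ᵢ.
Stratum 1 (< 50 years): n₁ = 407, n₀ = 94, n = 501; a·n₀/n = 280·94/501 = 52.5349; c·n₁/n = 42·407/501 = 34.1198
Stratum 2 (≥ 50 years): n₁ = 224, n₀ = 89, n = 313; a·n₀/n = 166·89/313 = 47.2013; c·n₁/n = 27·224/313 = 19.3227
RR_MH = (52.5349 + 47.2013) / (34.1198 + 19.3227) = 99.7362 / 53.4424 = 1.86624

1.866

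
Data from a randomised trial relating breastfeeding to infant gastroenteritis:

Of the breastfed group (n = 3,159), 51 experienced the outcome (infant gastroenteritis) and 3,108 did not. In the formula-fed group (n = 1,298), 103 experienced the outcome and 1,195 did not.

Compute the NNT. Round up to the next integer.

16

Risk in treated group = 51/3159 = 0.01614; risk in control = 103/1298 = 0.07935.
Absolute risk reduction = 0.07935 − 0.01614 = 0.06321
NNT = 1 / ARR = 1 / 0.06321 = 15.821 → round up → 16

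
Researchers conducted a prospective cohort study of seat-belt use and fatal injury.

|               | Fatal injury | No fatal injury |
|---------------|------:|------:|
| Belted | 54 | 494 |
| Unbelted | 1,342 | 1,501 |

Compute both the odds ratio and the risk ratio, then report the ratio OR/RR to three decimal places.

Cells: a = 54, b = 494, c = 1342, d = 1501.
OR = (54·1501)/(494·1342) = 81054/662948 = 0.12226
Risk in exposed = 54/548 = 0.09854; risk in unexposed = 1342/2843 = 0.47204; RR = 0.20876
OR/RR = 0.12226 / 0.20876 = 0.58568
The outcome is not rare, so the OR lies further from 1 than the RR.

0.586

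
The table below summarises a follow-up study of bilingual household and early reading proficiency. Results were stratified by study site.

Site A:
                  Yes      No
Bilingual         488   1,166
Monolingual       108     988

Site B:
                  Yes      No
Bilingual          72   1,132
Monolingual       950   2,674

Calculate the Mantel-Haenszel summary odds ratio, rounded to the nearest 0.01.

0.80

OR_MH = Σ(aᵢdᵢ/nᵢ) / Σ(bᵢcᵢ/nᵢ), where nᵢ is the stratum total.
Stratum 1 (Site A): n = 2750; a·d/n = 488·988/2750 = 175.3251; b·c/n = 1166·108/2750 = 45.7920
Stratum 2 (Site B): n = 4828; a·d/n = 72·2674/4828 = 39.8774; b·c/n = 1132·950/4828 = 222.7423
OR_MH = (175.3251 + 39.8774) / (45.7920 + 222.7423) = 215.2025 / 268.5343 = 0.80140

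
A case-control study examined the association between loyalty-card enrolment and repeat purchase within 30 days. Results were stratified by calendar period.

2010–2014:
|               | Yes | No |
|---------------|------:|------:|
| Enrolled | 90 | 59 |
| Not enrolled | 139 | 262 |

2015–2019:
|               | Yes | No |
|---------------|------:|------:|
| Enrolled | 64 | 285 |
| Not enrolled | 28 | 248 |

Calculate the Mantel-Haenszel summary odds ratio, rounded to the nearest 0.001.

2.466

OR_MH = Σ(aᵢdᵢ/nᵢ) / Σ(bᵢcᵢ/nᵢ), where nᵢ is the stratum total.
Stratum 1 (2010–2014): n = 550; a·d/n = 90·262/550 = 42.8727; b·c/n = 59·139/550 = 14.9109
Stratum 2 (2015–2019): n = 625; a·d/n = 64·248/625 = 25.3952; b·c/n = 285·28/625 = 12.7680
OR_MH = (42.8727 + 25.3952) / (14.9109 + 12.7680) = 68.2679 / 27.6789 = 2.46642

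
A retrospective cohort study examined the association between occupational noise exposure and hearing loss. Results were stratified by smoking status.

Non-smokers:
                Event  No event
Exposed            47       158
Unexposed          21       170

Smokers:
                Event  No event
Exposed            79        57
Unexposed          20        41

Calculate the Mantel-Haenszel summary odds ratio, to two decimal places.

2.59

OR_MH = Σ(aᵢdᵢ/nᵢ) / Σ(bᵢcᵢ/nᵢ), where nᵢ is the stratum total.
Stratum 1 (Non-smokers): n = 396; a·d/n = 47·170/396 = 20.1768; b·c/n = 158·21/396 = 8.3788
Stratum 2 (Smokers): n = 197; a·d/n = 79·41/197 = 16.4416; b·c/n = 57·20/197 = 5.7868
OR_MH = (20.1768 + 16.4416) / (8.3788 + 5.7868) = 36.6184 / 14.1656 = 2.58502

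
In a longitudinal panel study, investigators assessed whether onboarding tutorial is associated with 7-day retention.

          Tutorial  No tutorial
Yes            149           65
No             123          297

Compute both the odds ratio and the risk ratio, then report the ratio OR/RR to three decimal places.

1.814

Reading the table with exposure as columns: a = 149 (Tutorial, case), b = 123 (Tutorial, non-case), c = 65 (No tutorial, case), d = 297.
OR = (149·297)/(123·65) = 44253/7995 = 5.53508
Risk in exposed = 149/272 = 0.54779; risk in unexposed = 65/362 = 0.17956; RR = 3.05079
OR/RR = 5.53508 / 3.05079 = 1.81431
The outcome is not rare, so the OR lies further from 1 than the RR.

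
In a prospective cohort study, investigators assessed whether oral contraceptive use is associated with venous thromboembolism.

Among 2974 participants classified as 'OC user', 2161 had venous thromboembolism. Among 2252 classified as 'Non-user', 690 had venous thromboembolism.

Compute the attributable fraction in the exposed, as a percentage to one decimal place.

From the description: a = 2161, b = 813, c = 690, d = 1562.
Risk in exposed = 2161/2974 = 0.72663; risk in unexposed = 690/2252 = 0.30639.
RR = 0.72663/0.30639 = 2.37155
AR% = (RR − 1)/RR × 100 = (2.37155 − 1)/2.37155 × 100 = 57.8336%

57.8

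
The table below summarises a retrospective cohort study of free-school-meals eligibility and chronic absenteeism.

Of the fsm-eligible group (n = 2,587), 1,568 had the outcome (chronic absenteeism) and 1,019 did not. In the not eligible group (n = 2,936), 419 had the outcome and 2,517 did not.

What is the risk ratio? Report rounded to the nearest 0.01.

4.25

From the description: a = 1568, b = 1019, c = 419, d = 2517.
Risk in exposed = 1568/2587 = 0.60611; risk in unexposed = 419/2936 = 0.14271.
RR = 0.60611 / 0.14271 = 4.24709
The risk among the exposed is 4.25 times that among the unexposed.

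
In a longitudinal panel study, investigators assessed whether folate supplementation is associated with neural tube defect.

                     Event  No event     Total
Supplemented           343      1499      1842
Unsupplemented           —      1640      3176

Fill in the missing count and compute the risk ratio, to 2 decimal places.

The missing cell is in the unexposed row: 3176 − 1640 = 1536.
So a = 343, b = 1499, c = 1536, d = 1640.
RR = [a/(a+b)] / [c/(c+d)] = (343/1842) / (1536/3176) = 0.18621/0.48363 = 0.38503

0.39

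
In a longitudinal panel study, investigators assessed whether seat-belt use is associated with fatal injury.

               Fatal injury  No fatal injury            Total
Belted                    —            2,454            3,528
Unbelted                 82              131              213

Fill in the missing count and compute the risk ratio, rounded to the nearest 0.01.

0.79

The missing cell is in the exposed row: 3528 − 2454 = 1074.
So a = 1074, b = 2454, c = 82, d = 131.
RR = [a/(a+b)] / [c/(c+d)] = (1074/3528) / (82/213) = 0.30442/0.38498 = 0.79075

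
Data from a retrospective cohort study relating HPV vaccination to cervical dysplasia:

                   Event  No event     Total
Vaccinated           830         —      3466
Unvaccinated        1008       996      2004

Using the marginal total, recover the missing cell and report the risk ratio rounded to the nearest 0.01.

The missing cell is in the exposed row: 3466 − 830 = 2636.
So a = 830, b = 2636, c = 1008, d = 996.
RR = [a/(a+b)] / [c/(c+d)] = (830/3466) / (1008/2004) = 0.23947/0.50299 = 0.47609

0.48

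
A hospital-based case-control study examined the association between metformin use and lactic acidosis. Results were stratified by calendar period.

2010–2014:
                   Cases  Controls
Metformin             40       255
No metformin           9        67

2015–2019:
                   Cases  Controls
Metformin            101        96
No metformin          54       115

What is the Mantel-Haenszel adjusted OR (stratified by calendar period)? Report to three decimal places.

1.914

OR_MH = Σ(aᵢdᵢ/nᵢ) / Σ(bᵢcᵢ/nᵢ), where nᵢ is the stratum total.
Stratum 1 (2010–2014): n = 371; a·d/n = 40·67/371 = 7.2237; b·c/n = 255·9/371 = 6.1860
Stratum 2 (2015–2019): n = 366; a·d/n = 101·115/366 = 31.7350; b·c/n = 96·54/366 = 14.1639
OR_MH = (7.2237 + 31.7350) / (6.1860 + 14.1639) = 38.9587 / 20.3499 = 1.91444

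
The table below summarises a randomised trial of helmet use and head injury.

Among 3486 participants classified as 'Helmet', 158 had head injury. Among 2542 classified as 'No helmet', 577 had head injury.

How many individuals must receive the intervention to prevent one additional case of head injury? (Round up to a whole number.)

Risk in treated group = 158/3486 = 0.04532; risk in control = 577/2542 = 0.22699.
Absolute risk reduction = 0.22699 − 0.04532 = 0.18166
NNT = 1 / ARR = 1 / 0.18166 = 5.505 → round up → 6

6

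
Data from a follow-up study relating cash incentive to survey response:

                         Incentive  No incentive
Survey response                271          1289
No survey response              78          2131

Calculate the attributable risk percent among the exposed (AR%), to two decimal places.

51.46

Reading the table with exposure as columns: a = 271 (Incentive, case), b = 78 (Incentive, non-case), c = 1289 (No incentive, case), d = 2131.
Risk in exposed = 271/349 = 0.77650; risk in unexposed = 1289/3420 = 0.37690.
RR = 0.77650/0.37690 = 2.06024
AR% = (RR − 1)/RR × 100 = (2.06024 − 1)/2.06024 × 100 = 51.4619%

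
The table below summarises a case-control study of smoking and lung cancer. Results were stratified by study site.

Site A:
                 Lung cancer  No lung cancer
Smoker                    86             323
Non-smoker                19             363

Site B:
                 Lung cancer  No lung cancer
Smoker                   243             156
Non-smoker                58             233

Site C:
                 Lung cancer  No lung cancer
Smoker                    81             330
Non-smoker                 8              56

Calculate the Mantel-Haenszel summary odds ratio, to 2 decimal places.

OR_MH = Σ(aᵢdᵢ/nᵢ) / Σ(bᵢcᵢ/nᵢ), where nᵢ is the stratum total.
Stratum 1 (Site A): n = 791; a·d/n = 86·363/791 = 39.4665; b·c/n = 323·19/791 = 7.7585
Stratum 2 (Site B): n = 690; a·d/n = 243·233/690 = 82.0565; b·c/n = 156·58/690 = 13.1130
Stratum 3 (Site C): n = 475; a·d/n = 81·56/475 = 9.5495; b·c/n = 330·8/475 = 5.5579
OR_MH = (39.4665 + 82.0565 + 9.5495) / (7.7585 + 13.1130 + 5.5579) = 131.0725 / 26.4295 = 4.95933

4.96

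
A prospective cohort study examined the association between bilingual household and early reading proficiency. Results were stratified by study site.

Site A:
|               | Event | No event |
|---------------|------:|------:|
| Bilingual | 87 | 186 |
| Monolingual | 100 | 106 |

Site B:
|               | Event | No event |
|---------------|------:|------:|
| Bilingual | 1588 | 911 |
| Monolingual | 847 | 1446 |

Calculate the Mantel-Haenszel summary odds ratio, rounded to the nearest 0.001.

2.494

OR_MH = Σ(aᵢdᵢ/nᵢ) / Σ(bᵢcᵢ/nᵢ), where nᵢ is the stratum total.
Stratum 1 (Site A): n = 479; a·d/n = 87·106/479 = 19.2526; b·c/n = 186·100/479 = 38.8309
Stratum 2 (Site B): n = 4792; a·d/n = 1588·1446/4792 = 479.1836; b·c/n = 911·847/4792 = 161.0219
OR_MH = (19.2526 + 479.1836) / (38.8309 + 161.0219) = 498.4362 / 199.8528 = 2.49402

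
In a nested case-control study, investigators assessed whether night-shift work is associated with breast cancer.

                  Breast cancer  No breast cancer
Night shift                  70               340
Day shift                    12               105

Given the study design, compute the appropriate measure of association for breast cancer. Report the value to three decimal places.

Cells: a = 70, b = 340, c = 12, d = 105.
This is a nested case-control study: participants were sampled on outcome status, so risks in the source population cannot be estimated directly — relative risk is not valid here. The odds ratio is the appropriate measure.
OR = (a·d)/(b·c) = (70 × 105) / (340 × 12) = 7350 / 4080 = 1.80147

1.801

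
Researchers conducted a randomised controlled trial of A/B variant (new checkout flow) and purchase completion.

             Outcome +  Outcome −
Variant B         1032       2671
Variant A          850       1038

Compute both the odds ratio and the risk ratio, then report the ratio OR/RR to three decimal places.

0.762

Cells: a = 1032, b = 2671, c = 850, d = 1038.
OR = (1032·1038)/(2671·850) = 1071216/2270350 = 0.47183
Risk in exposed = 1032/3703 = 0.27869; risk in unexposed = 850/1888 = 0.45021; RR = 0.61903
OR/RR = 0.47183 / 0.61903 = 0.76221
The outcome is not rare, so the OR lies further from 1 than the RR.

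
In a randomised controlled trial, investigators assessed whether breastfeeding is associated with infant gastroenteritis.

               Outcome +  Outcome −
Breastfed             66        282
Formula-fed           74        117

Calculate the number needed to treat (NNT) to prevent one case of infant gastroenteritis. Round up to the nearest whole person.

Risk in treated group = 66/348 = 0.18966; risk in control = 74/191 = 0.38743.
Absolute risk reduction = 0.38743 − 0.18966 = 0.19778
NNT = 1 / ARR = 1 / 0.19778 = 5.056 → round up → 6

6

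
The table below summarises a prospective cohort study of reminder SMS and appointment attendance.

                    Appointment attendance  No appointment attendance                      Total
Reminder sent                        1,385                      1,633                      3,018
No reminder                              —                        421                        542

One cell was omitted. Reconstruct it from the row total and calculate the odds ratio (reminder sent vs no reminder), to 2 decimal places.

2.95

The missing cell is in the unexposed row: 542 − 421 = 121.
So a = 1385, b = 1633, c = 121, d = 421.
OR = (a·d)/(b·c) = (1385 × 421) / (1633 × 121) = 583085 / 197593 = 2.95094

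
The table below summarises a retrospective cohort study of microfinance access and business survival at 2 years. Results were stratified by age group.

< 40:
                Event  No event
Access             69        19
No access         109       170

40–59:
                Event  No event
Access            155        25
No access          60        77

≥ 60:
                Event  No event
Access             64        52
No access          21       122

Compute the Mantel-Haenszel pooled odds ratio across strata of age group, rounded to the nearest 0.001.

OR_MH = Σ(aᵢdᵢ/nᵢ) / Σ(bᵢcᵢ/nᵢ), where nᵢ is the stratum total.
Stratum 1 (< 40): n = 367; a·d/n = 69·170/367 = 31.9619; b·c/n = 19·109/367 = 5.6431
Stratum 2 (40–59): n = 317; a·d/n = 155·77/317 = 37.6498; b·c/n = 25·60/317 = 4.7319
Stratum 3 (≥ 60): n = 259; a·d/n = 64·122/259 = 30.1467; b·c/n = 52·21/259 = 4.2162
OR_MH = (31.9619 + 37.6498 + 30.1467) / (5.6431 + 4.7319 + 4.2162) = 99.7584 / 14.5911 = 6.83692

6.837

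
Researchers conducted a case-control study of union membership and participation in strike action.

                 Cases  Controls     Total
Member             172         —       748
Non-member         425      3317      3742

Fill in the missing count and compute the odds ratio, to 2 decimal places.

The missing cell is in the exposed row: 748 − 172 = 576.
So a = 172, b = 576, c = 425, d = 3317.
OR = (a·d)/(b·c) = (172 × 3317) / (576 × 425) = 570524 / 244800 = 2.33057

2.33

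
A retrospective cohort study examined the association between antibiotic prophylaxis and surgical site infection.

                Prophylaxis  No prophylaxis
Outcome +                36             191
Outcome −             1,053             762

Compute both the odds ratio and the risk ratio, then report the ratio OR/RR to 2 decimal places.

0.83

Reading the table with exposure as columns: a = 36 (Prophylaxis, case), b = 1053 (Prophylaxis, non-case), c = 191 (No prophylaxis, case), d = 762.
OR = (36·762)/(1053·191) = 27432/201123 = 0.13639
Risk in exposed = 36/1089 = 0.03306; risk in unexposed = 191/953 = 0.20042; RR = 0.16494
OR/RR = 0.13639 / 0.16494 = 0.82692
The outcome is not rare, so the OR lies further from 1 than the RR.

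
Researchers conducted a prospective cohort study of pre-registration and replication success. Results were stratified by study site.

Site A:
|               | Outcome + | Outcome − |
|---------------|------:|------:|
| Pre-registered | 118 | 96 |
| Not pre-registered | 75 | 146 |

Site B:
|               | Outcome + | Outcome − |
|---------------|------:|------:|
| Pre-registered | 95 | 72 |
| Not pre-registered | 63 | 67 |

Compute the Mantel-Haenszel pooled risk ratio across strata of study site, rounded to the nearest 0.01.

1.40

RR_MH = Σ(aᵢ·n₀ᵢ/nᵢ) / Σ(cᵢ·n₁ᵢ/nᵢ), with n₁ᵢ = aᵢ+bᵢ (exposed), n₀ᵢ = cᵢ+dᵢ (unexposed), nᵢ = n₁ᵢ+n₀ᵢ.
Stratum 1 (Site A): n₁ = 214, n₀ = 221, n = 435; a·n₀/n = 118·221/435 = 59.9494; c·n₁/n = 75·214/435 = 36.8966
Stratum 2 (Site B): n₁ = 167, n₀ = 130, n = 297; a·n₀/n = 95·130/297 = 41.5825; c·n₁/n = 63·167/297 = 35.4242
RR_MH = (59.9494 + 41.5825) / (36.8966 + 35.4242) = 101.5319 / 72.3208 = 1.40391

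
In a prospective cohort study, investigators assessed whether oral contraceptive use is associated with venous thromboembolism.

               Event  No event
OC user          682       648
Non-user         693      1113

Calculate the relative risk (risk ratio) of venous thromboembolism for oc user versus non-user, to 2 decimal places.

1.34

Cells: a = 682, b = 648, c = 693, d = 1113.
Risk in exposed = 682/1330 = 0.51278; risk in unexposed = 693/1806 = 0.38372.
RR = 0.51278 / 0.38372 = 1.33634
The risk among the exposed is 1.34 times that among the unexposed.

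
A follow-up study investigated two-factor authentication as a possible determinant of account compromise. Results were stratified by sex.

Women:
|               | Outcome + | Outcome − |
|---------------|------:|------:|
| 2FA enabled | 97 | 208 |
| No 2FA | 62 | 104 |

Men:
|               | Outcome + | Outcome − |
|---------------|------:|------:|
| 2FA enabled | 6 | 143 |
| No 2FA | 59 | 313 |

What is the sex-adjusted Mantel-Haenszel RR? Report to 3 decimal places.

RR_MH = Σ(aᵢ·n₀ᵢ/nᵢ) / Σ(cᵢ·n₁ᵢ/nᵢ), with n₁ᵢ = aᵢ+bᵢ (exposed), n₀ᵢ = cᵢ+dᵢ (unexposed), nᵢ = n₁ᵢ+n₀ᵢ.
Stratum 1 (Women): n₁ = 305, n₀ = 166, n = 471; a·n₀/n = 97·166/471 = 34.1868; c·n₁/n = 62·305/471 = 40.1486
Stratum 2 (Men): n₁ = 149, n₀ = 372, n = 521; a·n₀/n = 6·372/521 = 4.2841; c·n₁/n = 59·149/521 = 16.8733
RR_MH = (34.1868 + 4.2841) / (40.1486 + 16.8733) = 38.4709 / 57.0219 = 0.67467

0.675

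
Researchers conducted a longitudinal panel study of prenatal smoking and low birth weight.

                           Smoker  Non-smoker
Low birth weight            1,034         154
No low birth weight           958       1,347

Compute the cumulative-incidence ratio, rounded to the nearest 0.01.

Reading the table with exposure as columns: a = 1034 (Smoker, case), b = 958 (Smoker, non-case), c = 154 (Non-smoker, case), d = 1347.
Risk in exposed = 1034/1992 = 0.51908; risk in unexposed = 154/1501 = 0.10260.
RR = 0.51908 / 0.10260 = 5.05931
The risk among the exposed is 5.06 times that among the unexposed.

5.06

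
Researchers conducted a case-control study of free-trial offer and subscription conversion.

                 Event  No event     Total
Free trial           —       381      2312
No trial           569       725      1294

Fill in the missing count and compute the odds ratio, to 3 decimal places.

6.458

The missing cell is in the exposed row: 2312 − 381 = 1931.
So a = 1931, b = 381, c = 569, d = 725.
OR = (a·d)/(b·c) = (1931 × 725) / (381 × 569) = 1399975 / 216789 = 6.45778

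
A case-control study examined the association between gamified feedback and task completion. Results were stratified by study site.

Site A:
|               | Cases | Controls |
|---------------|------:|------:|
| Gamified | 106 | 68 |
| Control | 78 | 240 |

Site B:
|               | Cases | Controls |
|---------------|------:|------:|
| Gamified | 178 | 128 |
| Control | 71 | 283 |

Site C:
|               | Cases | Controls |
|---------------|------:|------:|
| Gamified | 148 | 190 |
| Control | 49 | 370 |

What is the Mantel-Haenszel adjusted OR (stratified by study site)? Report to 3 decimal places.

OR_MH = Σ(aᵢdᵢ/nᵢ) / Σ(bᵢcᵢ/nᵢ), where nᵢ is the stratum total.
Stratum 1 (Site A): n = 492; a·d/n = 106·240/492 = 51.7073; b·c/n = 68·78/492 = 10.7805
Stratum 2 (Site B): n = 660; a·d/n = 178·283/660 = 76.3242; b·c/n = 128·71/660 = 13.7697
Stratum 3 (Site C): n = 757; a·d/n = 148·370/757 = 72.3382; b·c/n = 190·49/757 = 12.2985
OR_MH = (51.7073 + 76.3242 + 72.3382) / (10.7805 + 13.7697 + 12.2985) = 200.3697 / 36.8487 = 5.43763

5.438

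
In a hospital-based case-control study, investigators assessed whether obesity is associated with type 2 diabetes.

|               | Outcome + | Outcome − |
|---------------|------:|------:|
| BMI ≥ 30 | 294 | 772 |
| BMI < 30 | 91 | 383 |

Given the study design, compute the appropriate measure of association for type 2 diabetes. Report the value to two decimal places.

1.60

Cells: a = 294, b = 772, c = 91, d = 383.
This is a hospital-based case-control study: participants were sampled on outcome status, so risks in the source population cannot be estimated directly — relative risk is not valid here. The odds ratio is the appropriate measure.
OR = (a·d)/(b·c) = (294 × 383) / (772 × 91) = 112602 / 70252 = 1.60283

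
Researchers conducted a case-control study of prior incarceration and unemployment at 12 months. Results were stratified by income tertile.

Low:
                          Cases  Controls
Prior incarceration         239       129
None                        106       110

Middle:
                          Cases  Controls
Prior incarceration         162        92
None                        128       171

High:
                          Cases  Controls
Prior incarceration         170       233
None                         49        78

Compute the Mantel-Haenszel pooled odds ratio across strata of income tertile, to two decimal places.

1.81

OR_MH = Σ(aᵢdᵢ/nᵢ) / Σ(bᵢcᵢ/nᵢ), where nᵢ is the stratum total.
Stratum 1 (Low): n = 584; a·d/n = 239·110/584 = 45.0171; b·c/n = 129·106/584 = 23.4144
Stratum 2 (Middle): n = 553; a·d/n = 162·171/553 = 50.0940; b·c/n = 92·128/553 = 21.2948
Stratum 3 (High): n = 530; a·d/n = 170·78/530 = 25.0189; b·c/n = 233·49/530 = 21.5415
OR_MH = (45.0171 + 50.0940 + 25.0189) / (23.4144 + 21.2948 + 21.5415) = 120.1300 / 66.2506 = 1.81327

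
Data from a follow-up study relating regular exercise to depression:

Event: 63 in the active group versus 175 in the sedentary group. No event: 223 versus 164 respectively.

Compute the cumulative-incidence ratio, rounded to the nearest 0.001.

From the description: a = 63, b = 223, c = 175, d = 164.
Risk in exposed = 63/286 = 0.22028; risk in unexposed = 175/339 = 0.51622.
RR = 0.22028 / 0.51622 = 0.42671
The risk is 57% lower among the exposed than among the unexposed.

0.427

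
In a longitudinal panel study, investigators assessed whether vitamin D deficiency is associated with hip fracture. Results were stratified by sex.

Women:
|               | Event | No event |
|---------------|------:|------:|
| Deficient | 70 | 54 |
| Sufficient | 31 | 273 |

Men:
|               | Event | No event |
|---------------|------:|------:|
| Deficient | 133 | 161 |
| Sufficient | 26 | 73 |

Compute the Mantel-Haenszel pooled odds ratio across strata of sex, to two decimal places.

OR_MH = Σ(aᵢdᵢ/nᵢ) / Σ(bᵢcᵢ/nᵢ), where nᵢ is the stratum total.
Stratum 1 (Women): n = 428; a·d/n = 70·273/428 = 44.6495; b·c/n = 54·31/428 = 3.9112
Stratum 2 (Men): n = 393; a·d/n = 133·73/393 = 24.7048; b·c/n = 161·26/393 = 10.6514
OR_MH = (44.6495 + 24.7048) / (3.9112 + 10.6514) = 69.3544 / 14.5626 = 4.76249

4.76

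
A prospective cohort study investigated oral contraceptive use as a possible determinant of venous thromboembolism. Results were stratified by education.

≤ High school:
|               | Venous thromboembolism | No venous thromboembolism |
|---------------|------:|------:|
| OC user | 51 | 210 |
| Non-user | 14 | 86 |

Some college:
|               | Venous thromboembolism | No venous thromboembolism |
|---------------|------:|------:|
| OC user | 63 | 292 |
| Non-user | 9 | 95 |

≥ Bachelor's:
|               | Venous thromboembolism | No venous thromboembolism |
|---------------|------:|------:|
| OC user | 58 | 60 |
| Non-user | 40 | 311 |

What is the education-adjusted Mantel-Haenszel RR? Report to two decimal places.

RR_MH = Σ(aᵢ·n₀ᵢ/nᵢ) / Σ(cᵢ·n₁ᵢ/nᵢ), with n₁ᵢ = aᵢ+bᵢ (exposed), n₀ᵢ = cᵢ+dᵢ (unexposed), nᵢ = n₁ᵢ+n₀ᵢ.
Stratum 1 (≤ High school): n₁ = 261, n₀ = 100, n = 361; a·n₀/n = 51·100/361 = 14.1274; c·n₁/n = 14·261/361 = 10.1219
Stratum 2 (Some college): n₁ = 355, n₀ = 104, n = 459; a·n₀/n = 63·104/459 = 14.2745; c·n₁/n = 9·355/459 = 6.9608
Stratum 3 (≥ Bachelor's): n₁ = 118, n₀ = 351, n = 469; a·n₀/n = 58·351/469 = 43.4072; c·n₁/n = 40·118/469 = 10.0640
RR_MH = (14.1274 + 14.2745 + 43.4072) / (10.1219 + 6.9608 + 10.0640) = 71.8092 / 27.1466 = 2.64523

2.65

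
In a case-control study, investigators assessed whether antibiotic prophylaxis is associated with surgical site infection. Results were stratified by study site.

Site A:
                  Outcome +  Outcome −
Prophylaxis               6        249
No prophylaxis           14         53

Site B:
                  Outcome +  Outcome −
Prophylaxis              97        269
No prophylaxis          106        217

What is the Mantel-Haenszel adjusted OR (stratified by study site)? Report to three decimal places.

0.604

OR_MH = Σ(aᵢdᵢ/nᵢ) / Σ(bᵢcᵢ/nᵢ), where nᵢ is the stratum total.
Stratum 1 (Site A): n = 322; a·d/n = 6·53/322 = 0.9876; b·c/n = 249·14/322 = 10.8261
Stratum 2 (Site B): n = 689; a·d/n = 97·217/689 = 30.5501; b·c/n = 269·106/689 = 41.3846
OR_MH = (0.9876 + 30.5501) / (10.8261 + 41.3846) = 31.5377 / 52.2107 = 0.60405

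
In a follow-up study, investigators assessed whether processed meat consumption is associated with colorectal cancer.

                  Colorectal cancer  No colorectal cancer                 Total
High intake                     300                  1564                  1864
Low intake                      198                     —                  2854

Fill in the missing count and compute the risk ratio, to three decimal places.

2.320

The missing cell is in the unexposed row: 2854 − 198 = 2656.
So a = 300, b = 1564, c = 198, d = 2656.
RR = [a/(a+b)] / [c/(c+d)] = (300/1864) / (198/2854) = 0.16094/0.06938 = 2.31987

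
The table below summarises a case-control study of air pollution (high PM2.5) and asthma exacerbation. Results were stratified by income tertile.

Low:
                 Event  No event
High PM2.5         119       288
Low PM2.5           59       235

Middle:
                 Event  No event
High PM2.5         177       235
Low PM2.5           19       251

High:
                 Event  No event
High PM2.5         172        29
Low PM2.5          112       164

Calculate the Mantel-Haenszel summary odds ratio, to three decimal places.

4.367

OR_MH = Σ(aᵢdᵢ/nᵢ) / Σ(bᵢcᵢ/nᵢ), where nᵢ is the stratum total.
Stratum 1 (Low): n = 701; a·d/n = 119·235/701 = 39.8930; b·c/n = 288·59/701 = 24.2397
Stratum 2 (Middle): n = 682; a·d/n = 177·251/682 = 65.1422; b·c/n = 235·19/682 = 6.5469
Stratum 3 (High): n = 477; a·d/n = 172·164/477 = 59.1363; b·c/n = 29·112/477 = 6.8092
OR_MH = (39.8930 + 65.1422 + 59.1363) / (24.2397 + 6.5469 + 6.8092) = 164.1715 / 37.5958 = 4.36675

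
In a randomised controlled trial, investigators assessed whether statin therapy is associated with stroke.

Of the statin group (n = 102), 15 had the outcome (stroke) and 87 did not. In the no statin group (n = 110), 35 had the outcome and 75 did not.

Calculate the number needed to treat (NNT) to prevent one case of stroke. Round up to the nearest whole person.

6

Risk in treated group = 15/102 = 0.14706; risk in control = 35/110 = 0.31818.
Absolute risk reduction = 0.31818 − 0.14706 = 0.17112
NNT = 1 / ARR = 1 / 0.17112 = 5.844 → round up → 6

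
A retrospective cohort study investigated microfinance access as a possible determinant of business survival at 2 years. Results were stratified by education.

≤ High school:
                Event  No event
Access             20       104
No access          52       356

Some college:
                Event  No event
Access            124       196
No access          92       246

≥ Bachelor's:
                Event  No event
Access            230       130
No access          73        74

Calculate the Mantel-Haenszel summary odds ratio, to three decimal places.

OR_MH = Σ(aᵢdᵢ/nᵢ) / Σ(bᵢcᵢ/nᵢ), where nᵢ is the stratum total.
Stratum 1 (≤ High school): n = 532; a·d/n = 20·356/532 = 13.3835; b·c/n = 104·52/532 = 10.1654
Stratum 2 (Some college): n = 658; a·d/n = 124·246/658 = 46.3587; b·c/n = 196·92/658 = 27.4043
Stratum 3 (≥ Bachelor's): n = 507; a·d/n = 230·74/507 = 33.5700; b·c/n = 130·73/507 = 18.7179
OR_MH = (13.3835 + 46.3587 + 33.5700) / (10.1654 + 27.4043 + 18.7179) = 93.3121 / 56.2876 = 1.65777

1.658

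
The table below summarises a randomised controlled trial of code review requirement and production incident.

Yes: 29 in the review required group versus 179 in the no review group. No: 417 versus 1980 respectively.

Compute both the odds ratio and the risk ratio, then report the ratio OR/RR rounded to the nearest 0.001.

From the description: a = 29, b = 417, c = 179, d = 1980.
OR = (29·1980)/(417·179) = 57420/74643 = 0.76926
Risk in exposed = 29/446 = 0.06502; risk in unexposed = 179/2159 = 0.08291; RR = 0.78426
OR/RR = 0.76926 / 0.78426 = 0.98087
The outcome is rare in both groups, so OR ≈ RR (ratio near 1).

0.981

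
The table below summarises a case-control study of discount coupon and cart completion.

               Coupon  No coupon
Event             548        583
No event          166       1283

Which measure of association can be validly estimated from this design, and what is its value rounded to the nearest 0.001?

Reading the table with exposure as columns: a = 548 (Coupon, case), b = 166 (Coupon, non-case), c = 583 (No coupon, case), d = 1283.
This is a case-control study: participants were sampled on outcome status, so risks in the source population cannot be estimated directly — relative risk is not valid here. The odds ratio is the appropriate measure.
OR = (a·d)/(b·c) = (548 × 1283) / (166 × 583) = 703084 / 96778 = 7.26492

7.265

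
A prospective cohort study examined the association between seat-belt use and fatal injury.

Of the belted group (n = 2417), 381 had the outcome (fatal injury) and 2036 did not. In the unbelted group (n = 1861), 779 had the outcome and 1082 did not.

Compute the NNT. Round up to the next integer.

Risk in treated group = 381/2417 = 0.15763; risk in control = 779/1861 = 0.41859.
Absolute risk reduction = 0.41859 − 0.15763 = 0.26096
NNT = 1 / ARR = 1 / 0.26096 = 3.832 → round up → 4

4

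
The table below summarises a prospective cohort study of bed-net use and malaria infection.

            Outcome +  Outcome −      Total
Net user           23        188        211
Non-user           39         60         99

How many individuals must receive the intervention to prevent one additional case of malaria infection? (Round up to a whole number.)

4

Risk in treated group = 23/211 = 0.10900; risk in control = 39/99 = 0.39394.
Absolute risk reduction = 0.39394 − 0.10900 = 0.28493
NNT = 1 / ARR = 1 / 0.28493 = 3.510 → round up → 4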